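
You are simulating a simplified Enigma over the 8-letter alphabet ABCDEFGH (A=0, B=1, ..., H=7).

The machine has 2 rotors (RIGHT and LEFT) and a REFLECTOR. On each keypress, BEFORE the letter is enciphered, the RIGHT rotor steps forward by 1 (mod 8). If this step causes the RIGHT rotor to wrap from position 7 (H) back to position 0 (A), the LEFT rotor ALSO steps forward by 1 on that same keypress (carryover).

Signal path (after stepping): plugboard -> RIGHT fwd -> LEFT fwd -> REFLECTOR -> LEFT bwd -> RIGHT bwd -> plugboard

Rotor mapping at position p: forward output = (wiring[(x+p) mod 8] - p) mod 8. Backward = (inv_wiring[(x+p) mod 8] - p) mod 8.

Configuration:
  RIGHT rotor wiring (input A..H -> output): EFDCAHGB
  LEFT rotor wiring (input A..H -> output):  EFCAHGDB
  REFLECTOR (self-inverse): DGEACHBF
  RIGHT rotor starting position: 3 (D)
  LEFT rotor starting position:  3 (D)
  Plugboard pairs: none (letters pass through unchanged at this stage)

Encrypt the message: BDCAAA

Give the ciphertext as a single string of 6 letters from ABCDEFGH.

Char 1 ('B'): step: R->4, L=3; B->plug->B->R->D->L->A->refl->D->L'->C->R'->C->plug->C
Char 2 ('D'): step: R->5, L=3; D->plug->D->R->H->L->H->refl->F->L'->A->R'->E->plug->E
Char 3 ('C'): step: R->6, L=3; C->plug->C->R->G->L->C->refl->E->L'->B->R'->H->plug->H
Char 4 ('A'): step: R->7, L=3; A->plug->A->R->C->L->D->refl->A->L'->D->R'->E->plug->E
Char 5 ('A'): step: R->0, L->4 (L advanced); A->plug->A->R->E->L->A->refl->D->L'->A->R'->E->plug->E
Char 6 ('A'): step: R->1, L=4; A->plug->A->R->E->L->A->refl->D->L'->A->R'->G->plug->G

Answer: CEHEEG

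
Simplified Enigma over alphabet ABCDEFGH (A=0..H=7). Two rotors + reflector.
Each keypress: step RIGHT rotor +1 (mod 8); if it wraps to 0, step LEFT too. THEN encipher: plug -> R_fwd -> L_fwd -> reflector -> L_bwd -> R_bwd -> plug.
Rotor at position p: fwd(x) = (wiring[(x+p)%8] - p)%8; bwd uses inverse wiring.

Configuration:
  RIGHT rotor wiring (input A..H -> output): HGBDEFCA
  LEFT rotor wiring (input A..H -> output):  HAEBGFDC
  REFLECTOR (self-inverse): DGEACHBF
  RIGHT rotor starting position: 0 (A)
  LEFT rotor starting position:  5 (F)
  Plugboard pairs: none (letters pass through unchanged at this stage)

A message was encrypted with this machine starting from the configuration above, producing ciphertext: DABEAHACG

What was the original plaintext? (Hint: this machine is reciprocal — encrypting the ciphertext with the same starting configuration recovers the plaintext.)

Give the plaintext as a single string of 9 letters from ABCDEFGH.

Char 1 ('D'): step: R->1, L=5; D->plug->D->R->D->L->C->refl->E->L'->G->R'->H->plug->H
Char 2 ('A'): step: R->2, L=5; A->plug->A->R->H->L->B->refl->G->L'->B->R'->B->plug->B
Char 3 ('B'): step: R->3, L=5; B->plug->B->R->B->L->G->refl->B->L'->H->R'->D->plug->D
Char 4 ('E'): step: R->4, L=5; E->plug->E->R->D->L->C->refl->E->L'->G->R'->C->plug->C
Char 5 ('A'): step: R->5, L=5; A->plug->A->R->A->L->A->refl->D->L'->E->R'->F->plug->F
Char 6 ('H'): step: R->6, L=5; H->plug->H->R->H->L->B->refl->G->L'->B->R'->C->plug->C
Char 7 ('A'): step: R->7, L=5; A->plug->A->R->B->L->G->refl->B->L'->H->R'->C->plug->C
Char 8 ('C'): step: R->0, L->6 (L advanced); C->plug->C->R->B->L->E->refl->C->L'->D->R'->D->plug->D
Char 9 ('G'): step: R->1, L=6; G->plug->G->R->H->L->H->refl->F->L'->A->R'->B->plug->B

Answer: HBDCFCCDB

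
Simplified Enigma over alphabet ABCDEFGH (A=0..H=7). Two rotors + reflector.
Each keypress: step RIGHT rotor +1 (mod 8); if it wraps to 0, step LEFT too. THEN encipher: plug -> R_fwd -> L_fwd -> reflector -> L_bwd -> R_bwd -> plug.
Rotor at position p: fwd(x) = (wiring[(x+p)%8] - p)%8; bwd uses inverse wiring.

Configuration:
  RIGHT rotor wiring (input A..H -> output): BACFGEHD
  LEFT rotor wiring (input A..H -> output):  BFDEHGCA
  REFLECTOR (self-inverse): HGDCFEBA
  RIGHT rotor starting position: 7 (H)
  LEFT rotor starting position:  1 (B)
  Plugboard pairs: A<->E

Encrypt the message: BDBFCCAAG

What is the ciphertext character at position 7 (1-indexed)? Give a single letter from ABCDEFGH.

Char 1 ('B'): step: R->0, L->2 (L advanced); B->plug->B->R->A->L->B->refl->G->L'->F->R'->D->plug->D
Char 2 ('D'): step: R->1, L=2; D->plug->D->R->F->L->G->refl->B->L'->A->R'->H->plug->H
Char 3 ('B'): step: R->2, L=2; B->plug->B->R->D->L->E->refl->F->L'->C->R'->D->plug->D
Char 4 ('F'): step: R->3, L=2; F->plug->F->R->G->L->H->refl->A->L'->E->R'->D->plug->D
Char 5 ('C'): step: R->4, L=2; C->plug->C->R->D->L->E->refl->F->L'->C->R'->A->plug->E
Char 6 ('C'): step: R->5, L=2; C->plug->C->R->G->L->H->refl->A->L'->E->R'->D->plug->D
Char 7 ('A'): step: R->6, L=2; A->plug->E->R->E->L->A->refl->H->L'->G->R'->H->plug->H

H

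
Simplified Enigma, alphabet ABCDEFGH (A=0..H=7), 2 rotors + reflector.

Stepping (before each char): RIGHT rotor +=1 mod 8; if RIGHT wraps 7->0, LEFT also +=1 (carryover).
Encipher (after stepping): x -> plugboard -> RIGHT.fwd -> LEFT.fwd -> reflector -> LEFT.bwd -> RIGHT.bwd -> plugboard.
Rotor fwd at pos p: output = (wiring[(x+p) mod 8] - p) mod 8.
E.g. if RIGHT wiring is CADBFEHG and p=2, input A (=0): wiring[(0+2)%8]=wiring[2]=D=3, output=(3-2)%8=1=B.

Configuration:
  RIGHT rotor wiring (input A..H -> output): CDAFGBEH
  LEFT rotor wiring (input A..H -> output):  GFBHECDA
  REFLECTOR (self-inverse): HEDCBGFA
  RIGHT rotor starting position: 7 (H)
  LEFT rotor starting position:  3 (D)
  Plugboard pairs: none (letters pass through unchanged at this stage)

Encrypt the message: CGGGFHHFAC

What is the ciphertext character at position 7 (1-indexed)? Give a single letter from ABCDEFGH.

Char 1 ('C'): step: R->0, L->4 (L advanced); C->plug->C->R->A->L->A->refl->H->L'->C->R'->A->plug->A
Char 2 ('G'): step: R->1, L=4; G->plug->G->R->G->L->F->refl->G->L'->B->R'->H->plug->H
Char 3 ('G'): step: R->2, L=4; G->plug->G->R->A->L->A->refl->H->L'->C->R'->E->plug->E
Char 4 ('G'): step: R->3, L=4; G->plug->G->R->A->L->A->refl->H->L'->C->R'->A->plug->A
Char 5 ('F'): step: R->4, L=4; F->plug->F->R->H->L->D->refl->C->L'->E->R'->G->plug->G
Char 6 ('H'): step: R->5, L=4; H->plug->H->R->B->L->G->refl->F->L'->G->R'->E->plug->E
Char 7 ('H'): step: R->6, L=4; H->plug->H->R->D->L->E->refl->B->L'->F->R'->D->plug->D

D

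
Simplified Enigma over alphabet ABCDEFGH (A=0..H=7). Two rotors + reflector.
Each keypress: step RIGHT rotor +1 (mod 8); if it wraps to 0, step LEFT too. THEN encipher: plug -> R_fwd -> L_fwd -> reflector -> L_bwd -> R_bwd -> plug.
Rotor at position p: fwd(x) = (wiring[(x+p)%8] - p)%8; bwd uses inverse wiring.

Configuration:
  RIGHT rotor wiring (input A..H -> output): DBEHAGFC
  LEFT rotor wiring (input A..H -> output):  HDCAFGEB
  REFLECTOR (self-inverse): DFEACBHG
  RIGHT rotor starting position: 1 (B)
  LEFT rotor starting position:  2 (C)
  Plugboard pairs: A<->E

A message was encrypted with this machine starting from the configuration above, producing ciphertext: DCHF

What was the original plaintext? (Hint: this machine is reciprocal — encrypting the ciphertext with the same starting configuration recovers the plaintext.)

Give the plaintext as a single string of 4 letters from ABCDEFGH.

Char 1 ('D'): step: R->2, L=2; D->plug->D->R->E->L->C->refl->E->L'->D->R'->E->plug->A
Char 2 ('C'): step: R->3, L=2; C->plug->C->R->D->L->E->refl->C->L'->E->R'->A->plug->E
Char 3 ('H'): step: R->4, L=2; H->plug->H->R->D->L->E->refl->C->L'->E->R'->A->plug->E
Char 4 ('F'): step: R->5, L=2; F->plug->F->R->H->L->B->refl->F->L'->G->R'->D->plug->D

Answer: AEED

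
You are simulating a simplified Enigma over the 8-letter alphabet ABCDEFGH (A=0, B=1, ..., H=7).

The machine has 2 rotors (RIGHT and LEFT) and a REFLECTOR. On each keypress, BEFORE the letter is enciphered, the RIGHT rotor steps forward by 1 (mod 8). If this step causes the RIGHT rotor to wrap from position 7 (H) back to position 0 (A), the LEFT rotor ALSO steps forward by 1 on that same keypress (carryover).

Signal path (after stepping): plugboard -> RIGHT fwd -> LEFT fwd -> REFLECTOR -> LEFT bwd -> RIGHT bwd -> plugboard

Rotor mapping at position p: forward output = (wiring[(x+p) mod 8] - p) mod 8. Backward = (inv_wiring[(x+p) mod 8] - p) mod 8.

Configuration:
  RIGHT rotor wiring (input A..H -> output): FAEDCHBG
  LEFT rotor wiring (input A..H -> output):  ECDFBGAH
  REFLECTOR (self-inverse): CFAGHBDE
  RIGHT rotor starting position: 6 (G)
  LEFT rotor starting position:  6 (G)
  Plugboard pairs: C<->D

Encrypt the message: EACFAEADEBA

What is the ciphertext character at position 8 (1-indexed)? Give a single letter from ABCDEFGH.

Char 1 ('E'): step: R->7, L=6; E->plug->E->R->E->L->F->refl->B->L'->B->R'->C->plug->D
Char 2 ('A'): step: R->0, L->7 (L advanced); A->plug->A->R->F->L->C->refl->A->L'->A->R'->B->plug->B
Char 3 ('C'): step: R->1, L=7; C->plug->D->R->B->L->F->refl->B->L'->H->R'->A->plug->A
Char 4 ('F'): step: R->2, L=7; F->plug->F->R->E->L->G->refl->D->L'->C->R'->A->plug->A
Char 5 ('A'): step: R->3, L=7; A->plug->A->R->A->L->A->refl->C->L'->F->R'->G->plug->G
Char 6 ('E'): step: R->4, L=7; E->plug->E->R->B->L->F->refl->B->L'->H->R'->H->plug->H
Char 7 ('A'): step: R->5, L=7; A->plug->A->R->C->L->D->refl->G->L'->E->R'->B->plug->B
Char 8 ('D'): step: R->6, L=7; D->plug->C->R->H->L->B->refl->F->L'->B->R'->H->plug->H

H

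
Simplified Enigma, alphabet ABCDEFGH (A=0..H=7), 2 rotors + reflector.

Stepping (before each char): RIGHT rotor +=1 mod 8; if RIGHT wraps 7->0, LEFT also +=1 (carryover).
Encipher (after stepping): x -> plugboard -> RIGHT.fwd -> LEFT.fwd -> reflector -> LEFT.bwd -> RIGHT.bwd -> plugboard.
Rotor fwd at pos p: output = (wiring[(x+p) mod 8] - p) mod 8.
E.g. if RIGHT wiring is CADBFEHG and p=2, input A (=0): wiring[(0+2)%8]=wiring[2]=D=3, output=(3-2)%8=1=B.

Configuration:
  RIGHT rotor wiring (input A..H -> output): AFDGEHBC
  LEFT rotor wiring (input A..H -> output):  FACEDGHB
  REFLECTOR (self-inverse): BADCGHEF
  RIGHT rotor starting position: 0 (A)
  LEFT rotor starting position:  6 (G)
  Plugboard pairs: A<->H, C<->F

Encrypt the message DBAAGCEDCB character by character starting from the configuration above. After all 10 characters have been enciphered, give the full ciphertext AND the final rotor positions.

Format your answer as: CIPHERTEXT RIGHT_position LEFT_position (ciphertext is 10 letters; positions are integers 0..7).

Answer: GDEDDDGEDG 2 7

Derivation:
Char 1 ('D'): step: R->1, L=6; D->plug->D->R->D->L->C->refl->D->L'->B->R'->G->plug->G
Char 2 ('B'): step: R->2, L=6; B->plug->B->R->E->L->E->refl->G->L'->F->R'->D->plug->D
Char 3 ('A'): step: R->3, L=6; A->plug->H->R->A->L->B->refl->A->L'->H->R'->E->plug->E
Char 4 ('A'): step: R->4, L=6; A->plug->H->R->C->L->H->refl->F->L'->G->R'->D->plug->D
Char 5 ('G'): step: R->5, L=6; G->plug->G->R->B->L->D->refl->C->L'->D->R'->D->plug->D
Char 6 ('C'): step: R->6, L=6; C->plug->F->R->A->L->B->refl->A->L'->H->R'->D->plug->D
Char 7 ('E'): step: R->7, L=6; E->plug->E->R->H->L->A->refl->B->L'->A->R'->G->plug->G
Char 8 ('D'): step: R->0, L->7 (L advanced); D->plug->D->R->G->L->H->refl->F->L'->E->R'->E->plug->E
Char 9 ('C'): step: R->1, L=7; C->plug->F->R->A->L->C->refl->D->L'->D->R'->D->plug->D
Char 10 ('B'): step: R->2, L=7; B->plug->B->R->E->L->F->refl->H->L'->G->R'->G->plug->G
Final: ciphertext=GDEDDDGEDG, RIGHT=2, LEFT=7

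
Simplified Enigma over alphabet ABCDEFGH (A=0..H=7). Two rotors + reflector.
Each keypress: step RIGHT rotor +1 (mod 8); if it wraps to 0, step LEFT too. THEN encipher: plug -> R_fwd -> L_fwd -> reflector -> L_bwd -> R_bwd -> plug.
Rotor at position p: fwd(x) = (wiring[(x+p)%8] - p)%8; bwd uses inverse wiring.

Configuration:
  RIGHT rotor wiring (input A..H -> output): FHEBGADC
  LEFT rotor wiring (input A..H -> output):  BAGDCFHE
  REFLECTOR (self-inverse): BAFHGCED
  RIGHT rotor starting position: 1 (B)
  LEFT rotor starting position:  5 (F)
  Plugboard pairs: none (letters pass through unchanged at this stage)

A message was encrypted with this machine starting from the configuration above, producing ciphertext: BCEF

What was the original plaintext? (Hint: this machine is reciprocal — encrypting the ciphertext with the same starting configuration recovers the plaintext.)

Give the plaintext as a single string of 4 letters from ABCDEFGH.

Char 1 ('B'): step: R->2, L=5; B->plug->B->R->H->L->F->refl->C->L'->B->R'->E->plug->E
Char 2 ('C'): step: R->3, L=5; C->plug->C->R->F->L->B->refl->A->L'->A->R'->D->plug->D
Char 3 ('E'): step: R->4, L=5; E->plug->E->R->B->L->C->refl->F->L'->H->R'->C->plug->C
Char 4 ('F'): step: R->5, L=5; F->plug->F->R->H->L->F->refl->C->L'->B->R'->H->plug->H

Answer: EDCH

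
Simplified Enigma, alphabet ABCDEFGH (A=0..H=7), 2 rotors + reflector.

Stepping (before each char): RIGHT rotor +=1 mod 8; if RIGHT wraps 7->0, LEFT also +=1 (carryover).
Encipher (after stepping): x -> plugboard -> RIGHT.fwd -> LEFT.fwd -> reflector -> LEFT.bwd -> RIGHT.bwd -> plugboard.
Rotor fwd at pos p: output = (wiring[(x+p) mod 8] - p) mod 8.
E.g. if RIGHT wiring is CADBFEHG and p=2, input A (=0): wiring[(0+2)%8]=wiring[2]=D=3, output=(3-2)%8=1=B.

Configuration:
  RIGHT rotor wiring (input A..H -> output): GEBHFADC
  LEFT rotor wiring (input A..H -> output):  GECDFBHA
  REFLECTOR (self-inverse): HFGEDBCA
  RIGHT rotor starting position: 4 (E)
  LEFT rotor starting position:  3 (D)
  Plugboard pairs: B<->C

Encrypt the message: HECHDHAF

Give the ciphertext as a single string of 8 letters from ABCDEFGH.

Answer: EAEGBBHA

Derivation:
Char 1 ('H'): step: R->5, L=3; H->plug->H->R->A->L->A->refl->H->L'->H->R'->E->plug->E
Char 2 ('E'): step: R->6, L=3; E->plug->E->R->D->L->E->refl->D->L'->F->R'->A->plug->A
Char 3 ('C'): step: R->7, L=3; C->plug->B->R->H->L->H->refl->A->L'->A->R'->E->plug->E
Char 4 ('H'): step: R->0, L->4 (L advanced); H->plug->H->R->C->L->D->refl->E->L'->D->R'->G->plug->G
Char 5 ('D'): step: R->1, L=4; D->plug->D->R->E->L->C->refl->G->L'->G->R'->C->plug->B
Char 6 ('H'): step: R->2, L=4; H->plug->H->R->C->L->D->refl->E->L'->D->R'->C->plug->B
Char 7 ('A'): step: R->3, L=4; A->plug->A->R->E->L->C->refl->G->L'->G->R'->H->plug->H
Char 8 ('F'): step: R->4, L=4; F->plug->F->R->A->L->B->refl->F->L'->B->R'->A->plug->A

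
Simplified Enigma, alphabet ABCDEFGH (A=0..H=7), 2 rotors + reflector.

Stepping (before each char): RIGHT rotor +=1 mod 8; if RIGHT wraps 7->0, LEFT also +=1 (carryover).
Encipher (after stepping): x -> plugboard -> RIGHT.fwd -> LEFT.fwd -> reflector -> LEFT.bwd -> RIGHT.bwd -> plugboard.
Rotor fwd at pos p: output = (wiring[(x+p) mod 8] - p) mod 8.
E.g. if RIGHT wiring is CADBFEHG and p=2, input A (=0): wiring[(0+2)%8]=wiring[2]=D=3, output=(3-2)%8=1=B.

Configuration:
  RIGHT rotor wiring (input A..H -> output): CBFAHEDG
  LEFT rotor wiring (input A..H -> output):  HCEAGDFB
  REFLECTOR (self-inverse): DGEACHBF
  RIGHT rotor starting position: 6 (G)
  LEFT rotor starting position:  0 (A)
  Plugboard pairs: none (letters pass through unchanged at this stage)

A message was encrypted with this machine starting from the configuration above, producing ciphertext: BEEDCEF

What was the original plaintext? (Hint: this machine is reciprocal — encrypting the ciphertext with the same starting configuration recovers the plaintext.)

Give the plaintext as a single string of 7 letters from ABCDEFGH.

Answer: GDFAGGA

Derivation:
Char 1 ('B'): step: R->7, L=0; B->plug->B->R->D->L->A->refl->D->L'->F->R'->G->plug->G
Char 2 ('E'): step: R->0, L->1 (L advanced); E->plug->E->R->H->L->G->refl->B->L'->A->R'->D->plug->D
Char 3 ('E'): step: R->1, L=1; E->plug->E->R->D->L->F->refl->H->L'->C->R'->F->plug->F
Char 4 ('D'): step: R->2, L=1; D->plug->D->R->C->L->H->refl->F->L'->D->R'->A->plug->A
Char 5 ('C'): step: R->3, L=1; C->plug->C->R->B->L->D->refl->A->L'->G->R'->G->plug->G
Char 6 ('E'): step: R->4, L=1; E->plug->E->R->G->L->A->refl->D->L'->B->R'->G->plug->G
Char 7 ('F'): step: R->5, L=1; F->plug->F->R->A->L->B->refl->G->L'->H->R'->A->plug->A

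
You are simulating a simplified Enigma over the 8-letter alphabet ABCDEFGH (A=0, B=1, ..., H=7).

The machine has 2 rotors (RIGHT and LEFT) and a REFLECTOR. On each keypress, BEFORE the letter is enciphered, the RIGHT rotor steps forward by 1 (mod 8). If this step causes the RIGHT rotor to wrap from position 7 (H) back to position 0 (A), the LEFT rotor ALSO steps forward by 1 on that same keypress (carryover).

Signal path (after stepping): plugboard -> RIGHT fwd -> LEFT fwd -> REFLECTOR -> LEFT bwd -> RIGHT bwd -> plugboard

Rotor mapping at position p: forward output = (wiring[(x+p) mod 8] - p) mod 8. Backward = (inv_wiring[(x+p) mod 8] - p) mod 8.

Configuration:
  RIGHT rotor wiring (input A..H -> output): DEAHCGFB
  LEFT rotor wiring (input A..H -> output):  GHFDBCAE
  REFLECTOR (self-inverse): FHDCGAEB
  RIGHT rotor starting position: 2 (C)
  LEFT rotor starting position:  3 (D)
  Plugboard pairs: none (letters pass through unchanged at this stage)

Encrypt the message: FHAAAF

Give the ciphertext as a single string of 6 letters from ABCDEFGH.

Answer: CFDCBD

Derivation:
Char 1 ('F'): step: R->3, L=3; F->plug->F->R->A->L->A->refl->F->L'->D->R'->C->plug->C
Char 2 ('H'): step: R->4, L=3; H->plug->H->R->D->L->F->refl->A->L'->A->R'->F->plug->F
Char 3 ('A'): step: R->5, L=3; A->plug->A->R->B->L->G->refl->E->L'->G->R'->D->plug->D
Char 4 ('A'): step: R->6, L=3; A->plug->A->R->H->L->C->refl->D->L'->F->R'->C->plug->C
Char 5 ('A'): step: R->7, L=3; A->plug->A->R->C->L->H->refl->B->L'->E->R'->B->plug->B
Char 6 ('F'): step: R->0, L->4 (L advanced); F->plug->F->R->G->L->B->refl->H->L'->H->R'->D->plug->D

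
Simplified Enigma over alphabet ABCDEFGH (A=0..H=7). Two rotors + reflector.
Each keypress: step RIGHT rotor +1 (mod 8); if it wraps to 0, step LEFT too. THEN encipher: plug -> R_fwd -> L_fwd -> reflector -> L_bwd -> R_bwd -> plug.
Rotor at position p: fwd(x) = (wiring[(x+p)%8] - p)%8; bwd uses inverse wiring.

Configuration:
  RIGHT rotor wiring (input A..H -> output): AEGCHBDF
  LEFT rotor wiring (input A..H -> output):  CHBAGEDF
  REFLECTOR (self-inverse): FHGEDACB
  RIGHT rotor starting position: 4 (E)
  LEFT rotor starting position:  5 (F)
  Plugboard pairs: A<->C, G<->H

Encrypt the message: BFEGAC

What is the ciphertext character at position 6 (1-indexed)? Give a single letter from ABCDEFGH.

Char 1 ('B'): step: R->5, L=5; B->plug->B->R->G->L->D->refl->E->L'->F->R'->G->plug->H
Char 2 ('F'): step: R->6, L=5; F->plug->F->R->E->L->C->refl->G->L'->B->R'->G->plug->H
Char 3 ('E'): step: R->7, L=5; E->plug->E->R->D->L->F->refl->A->L'->C->R'->G->plug->H
Char 4 ('G'): step: R->0, L->6 (L advanced); G->plug->H->R->F->L->C->refl->G->L'->H->R'->E->plug->E
Char 5 ('A'): step: R->1, L=6; A->plug->C->R->B->L->H->refl->B->L'->D->R'->A->plug->C
Char 6 ('C'): step: R->2, L=6; C->plug->A->R->E->L->D->refl->E->L'->C->R'->H->plug->G

G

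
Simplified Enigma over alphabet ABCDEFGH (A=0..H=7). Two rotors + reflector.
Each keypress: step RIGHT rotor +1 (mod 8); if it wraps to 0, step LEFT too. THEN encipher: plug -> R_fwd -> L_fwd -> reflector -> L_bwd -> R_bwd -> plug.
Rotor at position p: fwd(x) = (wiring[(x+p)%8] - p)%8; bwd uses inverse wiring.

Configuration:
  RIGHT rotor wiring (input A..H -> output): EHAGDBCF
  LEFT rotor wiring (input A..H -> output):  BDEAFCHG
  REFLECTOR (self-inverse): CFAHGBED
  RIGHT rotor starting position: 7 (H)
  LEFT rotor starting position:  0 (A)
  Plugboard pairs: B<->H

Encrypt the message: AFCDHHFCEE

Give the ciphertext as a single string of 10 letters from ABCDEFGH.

Answer: DDGHFFHECB

Derivation:
Char 1 ('A'): step: R->0, L->1 (L advanced); A->plug->A->R->E->L->B->refl->F->L'->G->R'->D->plug->D
Char 2 ('F'): step: R->1, L=1; F->plug->F->R->B->L->D->refl->H->L'->C->R'->D->plug->D
Char 3 ('C'): step: R->2, L=1; C->plug->C->R->B->L->D->refl->H->L'->C->R'->G->plug->G
Char 4 ('D'): step: R->3, L=1; D->plug->D->R->H->L->A->refl->C->L'->A->R'->B->plug->H
Char 5 ('H'): step: R->4, L=1; H->plug->B->R->F->L->G->refl->E->L'->D->R'->F->plug->F
Char 6 ('H'): step: R->5, L=1; H->plug->B->R->F->L->G->refl->E->L'->D->R'->F->plug->F
Char 7 ('F'): step: R->6, L=1; F->plug->F->R->A->L->C->refl->A->L'->H->R'->B->plug->H
Char 8 ('C'): step: R->7, L=1; C->plug->C->R->A->L->C->refl->A->L'->H->R'->E->plug->E
Char 9 ('E'): step: R->0, L->2 (L advanced); E->plug->E->R->D->L->A->refl->C->L'->A->R'->C->plug->C
Char 10 ('E'): step: R->1, L=2; E->plug->E->R->A->L->C->refl->A->L'->D->R'->H->plug->B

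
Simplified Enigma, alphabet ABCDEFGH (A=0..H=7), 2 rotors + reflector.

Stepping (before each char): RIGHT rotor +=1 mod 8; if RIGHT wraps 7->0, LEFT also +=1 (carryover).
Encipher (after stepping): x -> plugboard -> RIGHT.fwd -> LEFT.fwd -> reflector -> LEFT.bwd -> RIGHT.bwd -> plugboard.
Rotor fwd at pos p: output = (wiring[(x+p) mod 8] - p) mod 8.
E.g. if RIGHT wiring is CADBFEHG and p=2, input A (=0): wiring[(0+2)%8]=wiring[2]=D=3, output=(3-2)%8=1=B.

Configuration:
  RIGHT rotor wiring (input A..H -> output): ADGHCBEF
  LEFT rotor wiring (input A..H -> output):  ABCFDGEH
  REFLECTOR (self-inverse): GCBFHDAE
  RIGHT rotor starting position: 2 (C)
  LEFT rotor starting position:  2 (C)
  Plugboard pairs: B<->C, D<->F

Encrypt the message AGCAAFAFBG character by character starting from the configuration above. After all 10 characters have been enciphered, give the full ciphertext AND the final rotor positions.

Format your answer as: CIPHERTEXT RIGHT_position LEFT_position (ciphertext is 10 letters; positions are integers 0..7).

Answer: EEFEEGCAFC 4 3

Derivation:
Char 1 ('A'): step: R->3, L=2; A->plug->A->R->E->L->C->refl->B->L'->C->R'->E->plug->E
Char 2 ('G'): step: R->4, L=2; G->plug->G->R->C->L->B->refl->C->L'->E->R'->E->plug->E
Char 3 ('C'): step: R->5, L=2; C->plug->B->R->H->L->H->refl->E->L'->D->R'->D->plug->F
Char 4 ('A'): step: R->6, L=2; A->plug->A->R->G->L->G->refl->A->L'->A->R'->E->plug->E
Char 5 ('A'): step: R->7, L=2; A->plug->A->R->G->L->G->refl->A->L'->A->R'->E->plug->E
Char 6 ('F'): step: R->0, L->3 (L advanced); F->plug->D->R->H->L->H->refl->E->L'->E->R'->G->plug->G
Char 7 ('A'): step: R->1, L=3; A->plug->A->R->C->L->D->refl->F->L'->F->R'->B->plug->C
Char 8 ('F'): step: R->2, L=3; F->plug->D->R->H->L->H->refl->E->L'->E->R'->A->plug->A
Char 9 ('B'): step: R->3, L=3; B->plug->C->R->G->L->G->refl->A->L'->B->R'->D->plug->F
Char 10 ('G'): step: R->4, L=3; G->plug->G->R->C->L->D->refl->F->L'->F->R'->B->plug->C
Final: ciphertext=EEFEEGCAFC, RIGHT=4, LEFT=3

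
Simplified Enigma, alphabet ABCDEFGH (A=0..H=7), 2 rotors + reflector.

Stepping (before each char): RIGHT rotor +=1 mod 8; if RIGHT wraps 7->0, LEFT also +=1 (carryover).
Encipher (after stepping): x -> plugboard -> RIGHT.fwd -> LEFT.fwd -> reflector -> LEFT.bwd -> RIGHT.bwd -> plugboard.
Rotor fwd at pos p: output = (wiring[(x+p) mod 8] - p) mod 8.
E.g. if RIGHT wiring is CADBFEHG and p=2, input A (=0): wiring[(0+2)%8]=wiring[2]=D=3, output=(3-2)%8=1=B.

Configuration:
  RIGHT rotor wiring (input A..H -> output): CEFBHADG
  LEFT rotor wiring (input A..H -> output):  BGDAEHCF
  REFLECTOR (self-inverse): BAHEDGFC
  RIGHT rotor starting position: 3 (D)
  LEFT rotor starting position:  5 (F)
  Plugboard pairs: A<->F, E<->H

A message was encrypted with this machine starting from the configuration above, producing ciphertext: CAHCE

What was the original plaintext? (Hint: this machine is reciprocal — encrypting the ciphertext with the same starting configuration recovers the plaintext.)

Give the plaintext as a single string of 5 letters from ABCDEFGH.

Char 1 ('C'): step: R->4, L=5; C->plug->C->R->H->L->H->refl->C->L'->A->R'->F->plug->A
Char 2 ('A'): step: R->5, L=5; A->plug->F->R->A->L->C->refl->H->L'->H->R'->E->plug->H
Char 3 ('H'): step: R->6, L=5; H->plug->E->R->H->L->H->refl->C->L'->A->R'->B->plug->B
Char 4 ('C'): step: R->7, L=5; C->plug->C->R->F->L->G->refl->F->L'->B->R'->G->plug->G
Char 5 ('E'): step: R->0, L->6 (L advanced); E->plug->H->R->G->L->G->refl->F->L'->E->R'->B->plug->B

Answer: AHBGB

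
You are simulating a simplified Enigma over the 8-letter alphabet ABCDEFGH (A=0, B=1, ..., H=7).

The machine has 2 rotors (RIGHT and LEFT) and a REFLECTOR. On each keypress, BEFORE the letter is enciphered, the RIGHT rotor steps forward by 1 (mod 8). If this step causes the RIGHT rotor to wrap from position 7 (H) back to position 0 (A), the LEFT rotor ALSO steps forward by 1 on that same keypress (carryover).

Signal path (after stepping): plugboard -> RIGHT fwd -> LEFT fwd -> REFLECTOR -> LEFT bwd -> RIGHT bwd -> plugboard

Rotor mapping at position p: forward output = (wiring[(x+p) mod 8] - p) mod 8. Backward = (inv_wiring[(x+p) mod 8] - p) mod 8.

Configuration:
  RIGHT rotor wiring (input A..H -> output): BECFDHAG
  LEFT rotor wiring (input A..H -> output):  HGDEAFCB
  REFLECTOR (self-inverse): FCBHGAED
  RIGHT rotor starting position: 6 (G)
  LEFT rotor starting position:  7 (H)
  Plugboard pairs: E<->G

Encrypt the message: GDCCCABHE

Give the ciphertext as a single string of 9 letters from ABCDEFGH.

Char 1 ('G'): step: R->7, L=7; G->plug->E->R->G->L->G->refl->E->L'->D->R'->D->plug->D
Char 2 ('D'): step: R->0, L->0 (L advanced); D->plug->D->R->F->L->F->refl->A->L'->E->R'->B->plug->B
Char 3 ('C'): step: R->1, L=0; C->plug->C->R->E->L->A->refl->F->L'->F->R'->G->plug->E
Char 4 ('C'): step: R->2, L=0; C->plug->C->R->B->L->G->refl->E->L'->D->R'->B->plug->B
Char 5 ('C'): step: R->3, L=0; C->plug->C->R->E->L->A->refl->F->L'->F->R'->D->plug->D
Char 6 ('A'): step: R->4, L=0; A->plug->A->R->H->L->B->refl->C->L'->G->R'->G->plug->E
Char 7 ('B'): step: R->5, L=0; B->plug->B->R->D->L->E->refl->G->L'->B->R'->C->plug->C
Char 8 ('H'): step: R->6, L=0; H->plug->H->R->B->L->G->refl->E->L'->D->R'->C->plug->C
Char 9 ('E'): step: R->7, L=0; E->plug->G->R->A->L->H->refl->D->L'->C->R'->B->plug->B

Answer: DBEBDECCB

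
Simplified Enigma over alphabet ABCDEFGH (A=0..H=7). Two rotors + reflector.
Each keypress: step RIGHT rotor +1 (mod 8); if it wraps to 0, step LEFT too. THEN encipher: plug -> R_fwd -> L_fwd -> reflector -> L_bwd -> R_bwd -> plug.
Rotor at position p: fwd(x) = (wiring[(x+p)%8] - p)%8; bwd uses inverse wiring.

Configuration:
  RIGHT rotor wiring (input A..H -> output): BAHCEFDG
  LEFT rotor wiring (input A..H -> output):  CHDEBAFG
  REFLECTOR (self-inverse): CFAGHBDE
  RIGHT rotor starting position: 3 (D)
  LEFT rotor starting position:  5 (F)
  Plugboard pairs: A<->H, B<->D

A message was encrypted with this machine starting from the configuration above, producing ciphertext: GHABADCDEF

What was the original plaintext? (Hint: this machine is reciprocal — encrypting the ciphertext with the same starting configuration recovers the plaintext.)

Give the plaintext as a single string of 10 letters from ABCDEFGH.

Char 1 ('G'): step: R->4, L=5; G->plug->G->R->D->L->F->refl->B->L'->C->R'->D->plug->B
Char 2 ('H'): step: R->5, L=5; H->plug->A->R->A->L->D->refl->G->L'->F->R'->G->plug->G
Char 3 ('A'): step: R->6, L=5; A->plug->H->R->H->L->E->refl->H->L'->G->R'->G->plug->G
Char 4 ('B'): step: R->7, L=5; B->plug->D->R->A->L->D->refl->G->L'->F->R'->F->plug->F
Char 5 ('A'): step: R->0, L->6 (L advanced); A->plug->H->R->G->L->D->refl->G->L'->F->R'->F->plug->F
Char 6 ('D'): step: R->1, L=6; D->plug->B->R->G->L->D->refl->G->L'->F->R'->G->plug->G
Char 7 ('C'): step: R->2, L=6; C->plug->C->R->C->L->E->refl->H->L'->A->R'->B->plug->D
Char 8 ('D'): step: R->3, L=6; D->plug->B->R->B->L->A->refl->C->L'->H->R'->A->plug->H
Char 9 ('E'): step: R->4, L=6; E->plug->E->R->F->L->G->refl->D->L'->G->R'->H->plug->A
Char 10 ('F'): step: R->5, L=6; F->plug->F->R->C->L->E->refl->H->L'->A->R'->A->plug->H

Answer: BGGFFGDHAH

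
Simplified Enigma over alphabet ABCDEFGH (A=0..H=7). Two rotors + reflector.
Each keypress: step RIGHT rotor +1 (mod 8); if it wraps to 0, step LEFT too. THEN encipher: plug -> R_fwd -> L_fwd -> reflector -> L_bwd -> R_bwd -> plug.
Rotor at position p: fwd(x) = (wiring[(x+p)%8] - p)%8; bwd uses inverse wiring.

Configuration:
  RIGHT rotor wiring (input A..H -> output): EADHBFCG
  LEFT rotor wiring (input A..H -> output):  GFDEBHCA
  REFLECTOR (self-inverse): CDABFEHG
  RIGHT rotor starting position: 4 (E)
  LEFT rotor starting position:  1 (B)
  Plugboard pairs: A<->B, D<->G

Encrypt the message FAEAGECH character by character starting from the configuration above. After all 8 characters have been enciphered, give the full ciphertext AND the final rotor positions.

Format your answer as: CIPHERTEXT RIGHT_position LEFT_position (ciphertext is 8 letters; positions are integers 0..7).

Char 1 ('F'): step: R->5, L=1; F->plug->F->R->G->L->H->refl->G->L'->E->R'->H->plug->H
Char 2 ('A'): step: R->6, L=1; A->plug->B->R->A->L->E->refl->F->L'->H->R'->H->plug->H
Char 3 ('E'): step: R->7, L=1; E->plug->E->R->A->L->E->refl->F->L'->H->R'->A->plug->B
Char 4 ('A'): step: R->0, L->2 (L advanced); A->plug->B->R->A->L->B->refl->D->L'->H->R'->D->plug->G
Char 5 ('G'): step: R->1, L=2; G->plug->D->R->A->L->B->refl->D->L'->H->R'->A->plug->B
Char 6 ('E'): step: R->2, L=2; E->plug->E->R->A->L->B->refl->D->L'->H->R'->C->plug->C
Char 7 ('C'): step: R->3, L=2; C->plug->C->R->C->L->H->refl->G->L'->F->R'->G->plug->D
Char 8 ('H'): step: R->4, L=2; H->plug->H->R->D->L->F->refl->E->L'->G->R'->C->plug->C
Final: ciphertext=HHBGBCDC, RIGHT=4, LEFT=2

Answer: HHBGBCDC 4 2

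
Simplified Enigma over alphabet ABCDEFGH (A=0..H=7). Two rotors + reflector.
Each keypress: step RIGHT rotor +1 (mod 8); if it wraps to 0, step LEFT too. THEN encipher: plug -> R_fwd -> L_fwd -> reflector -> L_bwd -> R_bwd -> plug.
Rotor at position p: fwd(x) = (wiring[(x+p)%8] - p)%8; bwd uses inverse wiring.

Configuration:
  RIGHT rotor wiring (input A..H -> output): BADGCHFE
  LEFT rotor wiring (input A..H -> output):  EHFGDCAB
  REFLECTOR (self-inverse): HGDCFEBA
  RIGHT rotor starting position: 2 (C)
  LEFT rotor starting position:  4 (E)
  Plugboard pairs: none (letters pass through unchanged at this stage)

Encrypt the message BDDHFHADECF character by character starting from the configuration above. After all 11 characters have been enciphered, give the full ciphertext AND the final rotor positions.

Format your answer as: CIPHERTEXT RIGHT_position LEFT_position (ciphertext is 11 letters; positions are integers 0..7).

Answer: GFBBBAEECFC 5 5

Derivation:
Char 1 ('B'): step: R->3, L=4; B->plug->B->R->H->L->C->refl->D->L'->F->R'->G->plug->G
Char 2 ('D'): step: R->4, L=4; D->plug->D->R->A->L->H->refl->A->L'->E->R'->F->plug->F
Char 3 ('D'): step: R->5, L=4; D->plug->D->R->E->L->A->refl->H->L'->A->R'->B->plug->B
Char 4 ('H'): step: R->6, L=4; H->plug->H->R->B->L->G->refl->B->L'->G->R'->B->plug->B
Char 5 ('F'): step: R->7, L=4; F->plug->F->R->D->L->F->refl->E->L'->C->R'->B->plug->B
Char 6 ('H'): step: R->0, L->5 (L advanced); H->plug->H->R->E->L->C->refl->D->L'->B->R'->A->plug->A
Char 7 ('A'): step: R->1, L=5; A->plug->A->R->H->L->G->refl->B->L'->G->R'->E->plug->E
Char 8 ('D'): step: R->2, L=5; D->plug->D->R->F->L->A->refl->H->L'->D->R'->E->plug->E
Char 9 ('E'): step: R->3, L=5; E->plug->E->R->B->L->D->refl->C->L'->E->R'->C->plug->C
Char 10 ('C'): step: R->4, L=5; C->plug->C->R->B->L->D->refl->C->L'->E->R'->F->plug->F
Char 11 ('F'): step: R->5, L=5; F->plug->F->R->G->L->B->refl->G->L'->H->R'->C->plug->C
Final: ciphertext=GFBBBAEECFC, RIGHT=5, LEFT=5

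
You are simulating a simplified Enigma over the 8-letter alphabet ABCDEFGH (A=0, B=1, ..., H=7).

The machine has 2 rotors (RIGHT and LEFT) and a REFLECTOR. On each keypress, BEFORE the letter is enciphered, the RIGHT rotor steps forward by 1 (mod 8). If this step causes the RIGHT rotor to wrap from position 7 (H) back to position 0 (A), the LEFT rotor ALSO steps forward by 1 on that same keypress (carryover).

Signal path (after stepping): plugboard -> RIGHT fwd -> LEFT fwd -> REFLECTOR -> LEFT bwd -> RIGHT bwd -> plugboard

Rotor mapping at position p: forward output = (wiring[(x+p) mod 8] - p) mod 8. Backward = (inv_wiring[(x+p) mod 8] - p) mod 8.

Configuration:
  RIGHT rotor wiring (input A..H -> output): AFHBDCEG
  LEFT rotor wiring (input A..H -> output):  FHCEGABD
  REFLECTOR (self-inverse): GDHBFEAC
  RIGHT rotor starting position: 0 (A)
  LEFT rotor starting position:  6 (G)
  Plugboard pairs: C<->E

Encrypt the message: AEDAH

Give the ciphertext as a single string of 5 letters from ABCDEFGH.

Char 1 ('A'): step: R->1, L=6; A->plug->A->R->E->L->E->refl->F->L'->B->R'->E->plug->C
Char 2 ('E'): step: R->2, L=6; E->plug->C->R->B->L->F->refl->E->L'->E->R'->F->plug->F
Char 3 ('D'): step: R->3, L=6; D->plug->D->R->B->L->F->refl->E->L'->E->R'->H->plug->H
Char 4 ('A'): step: R->4, L=6; A->plug->A->R->H->L->C->refl->H->L'->C->R'->D->plug->D
Char 5 ('H'): step: R->5, L=6; H->plug->H->R->G->L->A->refl->G->L'->F->R'->A->plug->A

Answer: CFHDA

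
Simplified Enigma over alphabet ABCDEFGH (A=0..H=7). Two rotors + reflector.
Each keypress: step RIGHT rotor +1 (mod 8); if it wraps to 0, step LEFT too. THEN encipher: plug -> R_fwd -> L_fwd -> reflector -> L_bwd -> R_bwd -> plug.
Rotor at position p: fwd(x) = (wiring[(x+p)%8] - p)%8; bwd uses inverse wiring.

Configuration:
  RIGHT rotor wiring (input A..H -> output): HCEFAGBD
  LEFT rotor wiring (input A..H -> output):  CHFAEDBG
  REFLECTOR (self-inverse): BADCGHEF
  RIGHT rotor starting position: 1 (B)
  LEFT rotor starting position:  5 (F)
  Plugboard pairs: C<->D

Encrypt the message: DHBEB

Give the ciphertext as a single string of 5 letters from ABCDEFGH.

Char 1 ('D'): step: R->2, L=5; D->plug->C->R->G->L->D->refl->C->L'->E->R'->D->plug->C
Char 2 ('H'): step: R->3, L=5; H->plug->H->R->B->L->E->refl->G->L'->A->R'->E->plug->E
Char 3 ('B'): step: R->4, L=5; B->plug->B->R->C->L->B->refl->A->L'->F->R'->C->plug->D
Char 4 ('E'): step: R->5, L=5; E->plug->E->R->F->L->A->refl->B->L'->C->R'->D->plug->C
Char 5 ('B'): step: R->6, L=5; B->plug->B->R->F->L->A->refl->B->L'->C->R'->G->plug->G

Answer: CEDCG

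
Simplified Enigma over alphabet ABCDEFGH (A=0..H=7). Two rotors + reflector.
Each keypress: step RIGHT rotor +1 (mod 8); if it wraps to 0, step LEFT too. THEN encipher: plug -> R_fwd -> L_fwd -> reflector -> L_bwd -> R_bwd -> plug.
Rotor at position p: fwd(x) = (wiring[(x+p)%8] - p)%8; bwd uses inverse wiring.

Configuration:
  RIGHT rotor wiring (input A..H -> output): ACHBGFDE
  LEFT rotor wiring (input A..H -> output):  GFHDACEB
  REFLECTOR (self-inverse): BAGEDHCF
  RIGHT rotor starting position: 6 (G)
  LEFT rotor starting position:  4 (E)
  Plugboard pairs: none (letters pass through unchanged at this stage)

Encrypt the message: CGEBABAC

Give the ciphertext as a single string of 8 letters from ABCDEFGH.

Char 1 ('C'): step: R->7, L=4; C->plug->C->R->D->L->F->refl->H->L'->H->R'->F->plug->F
Char 2 ('G'): step: R->0, L->5 (L advanced); G->plug->G->R->D->L->B->refl->A->L'->E->R'->H->plug->H
Char 3 ('E'): step: R->1, L=5; E->plug->E->R->E->L->A->refl->B->L'->D->R'->G->plug->G
Char 4 ('B'): step: R->2, L=5; B->plug->B->R->H->L->D->refl->E->L'->C->R'->F->plug->F
Char 5 ('A'): step: R->3, L=5; A->plug->A->R->G->L->G->refl->C->L'->F->R'->F->plug->F
Char 6 ('B'): step: R->4, L=5; B->plug->B->R->B->L->H->refl->F->L'->A->R'->D->plug->D
Char 7 ('A'): step: R->5, L=5; A->plug->A->R->A->L->F->refl->H->L'->B->R'->H->plug->H
Char 8 ('C'): step: R->6, L=5; C->plug->C->R->C->L->E->refl->D->L'->H->R'->H->plug->H

Answer: FHGFFDHH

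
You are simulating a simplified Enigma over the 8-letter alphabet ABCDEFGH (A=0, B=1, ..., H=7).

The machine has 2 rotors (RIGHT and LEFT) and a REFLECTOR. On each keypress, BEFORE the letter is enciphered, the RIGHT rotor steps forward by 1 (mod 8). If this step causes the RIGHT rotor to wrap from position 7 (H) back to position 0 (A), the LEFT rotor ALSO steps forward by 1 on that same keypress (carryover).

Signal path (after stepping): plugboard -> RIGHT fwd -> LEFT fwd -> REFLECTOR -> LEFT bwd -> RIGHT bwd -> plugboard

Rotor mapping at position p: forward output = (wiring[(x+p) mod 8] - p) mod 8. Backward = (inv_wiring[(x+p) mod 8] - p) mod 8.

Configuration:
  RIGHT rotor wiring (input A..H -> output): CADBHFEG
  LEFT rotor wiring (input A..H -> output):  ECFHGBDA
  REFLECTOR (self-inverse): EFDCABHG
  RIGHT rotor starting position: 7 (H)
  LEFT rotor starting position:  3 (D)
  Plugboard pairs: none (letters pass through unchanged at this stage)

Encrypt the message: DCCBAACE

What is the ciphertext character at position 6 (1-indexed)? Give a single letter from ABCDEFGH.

Char 1 ('D'): step: R->0, L->4 (L advanced); D->plug->D->R->B->L->F->refl->B->L'->G->R'->H->plug->H
Char 2 ('C'): step: R->1, L=4; C->plug->C->R->A->L->C->refl->D->L'->H->R'->A->plug->A
Char 3 ('C'): step: R->2, L=4; C->plug->C->R->F->L->G->refl->H->L'->C->R'->E->plug->E
Char 4 ('B'): step: R->3, L=4; B->plug->B->R->E->L->A->refl->E->L'->D->R'->E->plug->E
Char 5 ('A'): step: R->4, L=4; A->plug->A->R->D->L->E->refl->A->L'->E->R'->F->plug->F
Char 6 ('A'): step: R->5, L=4; A->plug->A->R->A->L->C->refl->D->L'->H->R'->B->plug->B

B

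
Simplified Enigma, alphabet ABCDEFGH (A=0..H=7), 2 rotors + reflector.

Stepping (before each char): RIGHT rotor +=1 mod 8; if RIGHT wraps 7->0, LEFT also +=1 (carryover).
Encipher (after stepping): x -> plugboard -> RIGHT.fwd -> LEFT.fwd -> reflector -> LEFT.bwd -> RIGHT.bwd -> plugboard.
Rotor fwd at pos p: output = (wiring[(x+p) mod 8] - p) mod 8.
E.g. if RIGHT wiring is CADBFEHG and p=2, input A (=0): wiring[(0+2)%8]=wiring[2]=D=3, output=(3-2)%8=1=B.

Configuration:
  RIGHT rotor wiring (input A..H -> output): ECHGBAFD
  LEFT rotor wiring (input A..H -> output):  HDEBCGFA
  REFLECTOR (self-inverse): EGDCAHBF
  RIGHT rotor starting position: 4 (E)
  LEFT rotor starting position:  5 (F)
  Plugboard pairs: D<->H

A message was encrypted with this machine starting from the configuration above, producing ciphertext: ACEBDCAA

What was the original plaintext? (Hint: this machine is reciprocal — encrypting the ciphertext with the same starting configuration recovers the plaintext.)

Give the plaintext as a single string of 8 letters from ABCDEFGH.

Char 1 ('A'): step: R->5, L=5; A->plug->A->R->D->L->C->refl->D->L'->C->R'->F->plug->F
Char 2 ('C'): step: R->6, L=5; C->plug->C->R->G->L->E->refl->A->L'->B->R'->E->plug->E
Char 3 ('E'): step: R->7, L=5; E->plug->E->R->H->L->F->refl->H->L'->F->R'->B->plug->B
Char 4 ('B'): step: R->0, L->6 (L advanced); B->plug->B->R->C->L->B->refl->G->L'->E->R'->A->plug->A
Char 5 ('D'): step: R->1, L=6; D->plug->H->R->D->L->F->refl->H->L'->A->R'->D->plug->H
Char 6 ('C'): step: R->2, L=6; C->plug->C->R->H->L->A->refl->E->L'->G->R'->D->plug->H
Char 7 ('A'): step: R->3, L=6; A->plug->A->R->D->L->F->refl->H->L'->A->R'->E->plug->E
Char 8 ('A'): step: R->4, L=6; A->plug->A->R->F->L->D->refl->C->L'->B->R'->C->plug->C

Answer: FEBAHHEC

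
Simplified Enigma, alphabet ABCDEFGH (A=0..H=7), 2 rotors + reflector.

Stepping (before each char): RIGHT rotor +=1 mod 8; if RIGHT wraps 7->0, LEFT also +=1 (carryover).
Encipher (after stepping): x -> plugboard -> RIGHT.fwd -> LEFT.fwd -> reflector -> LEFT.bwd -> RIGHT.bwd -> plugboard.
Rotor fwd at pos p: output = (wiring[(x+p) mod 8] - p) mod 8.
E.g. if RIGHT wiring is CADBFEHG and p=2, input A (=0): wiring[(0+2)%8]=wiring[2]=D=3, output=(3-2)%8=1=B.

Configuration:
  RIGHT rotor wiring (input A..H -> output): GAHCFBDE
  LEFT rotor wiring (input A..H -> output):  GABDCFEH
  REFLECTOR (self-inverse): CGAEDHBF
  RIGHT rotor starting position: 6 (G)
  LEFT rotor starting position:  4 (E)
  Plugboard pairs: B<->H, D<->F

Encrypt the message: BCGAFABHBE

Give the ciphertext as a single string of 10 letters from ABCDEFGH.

Char 1 ('B'): step: R->7, L=4; B->plug->H->R->E->L->C->refl->A->L'->C->R'->G->plug->G
Char 2 ('C'): step: R->0, L->5 (L advanced); C->plug->C->R->H->L->F->refl->H->L'->B->R'->F->plug->D
Char 3 ('G'): step: R->1, L=5; G->plug->G->R->D->L->B->refl->G->L'->G->R'->B->plug->H
Char 4 ('A'): step: R->2, L=5; A->plug->A->R->F->L->E->refl->D->L'->E->R'->G->plug->G
Char 5 ('F'): step: R->3, L=5; F->plug->D->R->A->L->A->refl->C->L'->C->R'->B->plug->H
Char 6 ('A'): step: R->4, L=5; A->plug->A->R->B->L->H->refl->F->L'->H->R'->C->plug->C
Char 7 ('B'): step: R->5, L=5; B->plug->H->R->A->L->A->refl->C->L'->C->R'->F->plug->D
Char 8 ('H'): step: R->6, L=5; H->plug->B->R->G->L->G->refl->B->L'->D->R'->H->plug->B
Char 9 ('B'): step: R->7, L=5; B->plug->H->R->E->L->D->refl->E->L'->F->R'->A->plug->A
Char 10 ('E'): step: R->0, L->6 (L advanced); E->plug->E->R->F->L->F->refl->H->L'->H->R'->C->plug->C

Answer: GDHGHCDBAC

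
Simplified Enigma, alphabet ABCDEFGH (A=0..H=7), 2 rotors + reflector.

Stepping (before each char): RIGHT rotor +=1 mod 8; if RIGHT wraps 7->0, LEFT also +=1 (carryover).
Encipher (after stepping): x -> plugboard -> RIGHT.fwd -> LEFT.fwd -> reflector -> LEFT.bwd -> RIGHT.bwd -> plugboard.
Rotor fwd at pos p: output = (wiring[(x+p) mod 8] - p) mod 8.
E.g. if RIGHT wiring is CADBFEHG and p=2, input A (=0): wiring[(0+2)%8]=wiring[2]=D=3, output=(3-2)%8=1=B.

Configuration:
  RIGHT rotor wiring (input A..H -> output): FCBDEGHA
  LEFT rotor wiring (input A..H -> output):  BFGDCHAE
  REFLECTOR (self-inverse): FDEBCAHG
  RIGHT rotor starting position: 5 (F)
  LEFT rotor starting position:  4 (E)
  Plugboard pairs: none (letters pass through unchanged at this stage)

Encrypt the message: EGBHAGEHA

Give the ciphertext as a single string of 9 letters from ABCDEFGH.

Char 1 ('E'): step: R->6, L=4; E->plug->E->R->D->L->A->refl->F->L'->E->R'->D->plug->D
Char 2 ('G'): step: R->7, L=4; G->plug->G->R->H->L->H->refl->G->L'->A->R'->H->plug->H
Char 3 ('B'): step: R->0, L->5 (L advanced); B->plug->B->R->C->L->H->refl->G->L'->G->R'->F->plug->F
Char 4 ('H'): step: R->1, L=5; H->plug->H->R->E->L->A->refl->F->L'->H->R'->G->plug->G
Char 5 ('A'): step: R->2, L=5; A->plug->A->R->H->L->F->refl->A->L'->E->R'->D->plug->D
Char 6 ('G'): step: R->3, L=5; G->plug->G->R->H->L->F->refl->A->L'->E->R'->D->plug->D
Char 7 ('E'): step: R->4, L=5; E->plug->E->R->B->L->D->refl->B->L'->F->R'->G->plug->G
Char 8 ('H'): step: R->5, L=5; H->plug->H->R->H->L->F->refl->A->L'->E->R'->F->plug->F
Char 9 ('A'): step: R->6, L=5; A->plug->A->R->B->L->D->refl->B->L'->F->R'->F->plug->F

Answer: DHFGDDGFF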